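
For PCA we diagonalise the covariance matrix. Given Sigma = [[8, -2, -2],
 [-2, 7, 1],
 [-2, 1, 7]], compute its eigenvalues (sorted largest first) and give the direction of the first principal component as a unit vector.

Step 1 — characteristic polynomial p(λ) = det(λI - Sigma) = λ³ - tr·λ² + c_1·λ - det, where tr = trace, c_1 = sum of the principal 2×2 minors, det = det(Sigma):
  tr = 8 + 7 + 7 = 22,
  c_1 = (8·7 - (-2)²) + (8·7 - (-2)²) + (7·7 - (1)²) = 52 + 52 + 48 = 152,
  det = 8·(7·7 - (1)²) - (-2)·((-2)·7 - (1)·(-2)) + (-2)·((-2)·(1) - 7·(-2)) = 8·(48) - (-2)·(-12) + (-2)·(12) = 336.
  So p(λ) = λ³ - 22λ² + 152λ - 336.
Step 2 — look for an integer root (rational root theorem: any rational root is an integer divisor of 336). Testing λ = 6:
  p(6) = 216 - 792 + 912 - 336 = 0  ✓
  Dividing out (λ - 6): p(λ) = (λ - 6)(λ² - 16λ + 56).
Step 3 — remaining eigenvalues from the quadratic λ² - 16λ + 56 = 0:
  Δ = 16² - 4·56 = 256 - 224 = 32,  λ = (16 ± √32)/2 = (16 ± 5.6569)/2 ≈ 10.8284 or 5.1716.
  Sorted: λ_1 = 10.8284,  λ_2 = 6,  λ_3 = 5.1716  (check: sum = 22 = tr ✓).

Step 4 — unit eigenvector for λ_1 ≈ 10.8284: v spans the null space of (Sigma - λ_1 I), whose rows are
  r_1 = (-2.8284, -2, -2),  r_2 = (-2, -3.8284, 1),  r_3 = (-2, 1, -3.8284).
  v is orthogonal to every row, so take v ∝ r_1 × r_2 = ((-2)·(1) - (-2)·(-3.8284), (-2)·(-2) - (-2.8284)·(1), (-2.8284)·(-3.8284) - (-2)·(-2)) ≈ (-9.6569, 6.8284, 6.8284).
  Rescale (multiply by -1 so the first nonzero entry is positive): u = (9.6569, -6.8284, -6.8284).
  ||u|| = √((9.6569)² + (-6.8284)² + (-6.8284)²) = √(186.5097) ≈ 13.6569,  v_1 = u/||u|| ≈ (0.7071, -0.5, -0.5) (||v_1|| = 1).

λ_1 = 10.8284,  λ_2 = 6,  λ_3 = 5.1716;  v_1 ≈ (0.7071, -0.5, -0.5)


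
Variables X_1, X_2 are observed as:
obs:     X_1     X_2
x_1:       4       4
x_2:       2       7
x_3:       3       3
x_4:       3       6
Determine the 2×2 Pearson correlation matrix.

Step 1 — column means:
  mean(X_1) = (4 + 2 + 3 + 3) / 4 = 12/4 = 3
  mean(X_2) = (4 + 7 + 3 + 6) / 4 = 20/4 = 5

Step 2 — sample variances and covariances s[i,j] = (1/(n-1)) · Σ_k (x_{k,i} - mean_i) · (x_{k,j} - mean_j), with n-1 = 3:
  s[X_1,X_1] = ((1)·(1) + (-1)·(-1) + (0)·(0) + (0)·(0)) / 3 = 2/3 = 0.6667
  s[X_1,X_2] = ((1)·(-1) + (-1)·(2) + (0)·(-2) + (0)·(1)) / 3 = -3/3 = -1
  s[X_2,X_2] = ((-1)·(-1) + (2)·(2) + (-2)·(-2) + (1)·(1)) / 3 = 10/3 = 3.3333
  Sample standard deviations s_i = √(s[i,i]):
  s(X_1) = √(0.6667) = 0.8165
  s(X_2) = √(3.3333) = 1.8257

Step 3 — r_{ij} = s_{ij} / (s_i · s_j):
  r[X_1,X_1] = 1 (diagonal).
  r[X_1,X_2] = -1 / (0.8165 · 1.8257) = -1 / 1.4907 = -0.6708
  r[X_2,X_2] = 1 (diagonal).

R is symmetric with unit diagonal. Assembling:

R = [[1, -0.6708],
 [-0.6708, 1]]


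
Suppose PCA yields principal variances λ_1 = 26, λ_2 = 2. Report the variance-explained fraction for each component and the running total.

Step 1 — total variance = trace(Sigma) = Σ λ_i = 26 + 2 = 28.

Step 2 — fraction explained by component i = λ_i / Σ λ:
  PC1: 26/28 = 0.9286
  PC2: 2/28 = 0.0714

Step 3 — cumulative fraction after k components = (λ_1 + ... + λ_k) / Σ λ:
  k = 1: 26/28 = 0.9286
  k = 2: (26 + 2)/28 = 28/28 = 1

Summary (fraction, with percent):

explained: PC1 0.9286 (92.86%), PC2 0.0714 (7.14%);  cumulative: 0.9286, 1


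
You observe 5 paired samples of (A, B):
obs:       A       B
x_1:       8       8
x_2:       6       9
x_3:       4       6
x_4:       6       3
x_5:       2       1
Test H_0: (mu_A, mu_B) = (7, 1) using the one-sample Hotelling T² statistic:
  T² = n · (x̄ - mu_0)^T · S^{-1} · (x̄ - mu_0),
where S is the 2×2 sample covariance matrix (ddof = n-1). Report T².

Step 1 — sample mean vector:
  mean(A) = (8 + 6 + 4 + 6 + 2) / 5 = 26/5 = 5.2
  mean(B) = (8 + 9 + 6 + 3 + 1) / 5 = 27/5 = 5.4
  x̄ = (5.2, 5.4),  deviation x̄ - mu_0 = (5.2, 5.4) - (7, 1) = (-1.8, 4.4).

Step 2 — sample covariance matrix, S[i,j] = (1/(n-1)) · Σ_k (x_{k,i} - mean_i) · (x_{k,j} - mean_j), divisor n-1 = 4:
  S[A,A] = ((2.8)·(2.8) + (0.8)·(0.8) + (-1.2)·(-1.2) + (0.8)·(0.8) + (-3.2)·(-3.2)) / 4 = 20.8/4 = 5.2
  S[A,B] = ((2.8)·(2.6) + (0.8)·(3.6) + (-1.2)·(0.6) + (0.8)·(-2.4) + (-3.2)·(-4.4)) / 4 = 21.6/4 = 5.4
  S[B,B] = ((2.6)·(2.6) + (3.6)·(3.6) + (0.6)·(0.6) + (-2.4)·(-2.4) + (-4.4)·(-4.4)) / 4 = 45.2/4 = 11.3
  S = [[5.2, 5.4],
 [5.4, 11.3]].

Step 3 — invert S. det(S) = 5.2·11.3 - (5.4)² = 29.6.
  S^{-1} = (1/det) · [[d, -b], [-b, a]] = [[0.3818, -0.1824],
 [-0.1824, 0.1757]].

Step 4 — quadratic form (x̄ - mu_0)^T · S^{-1} · (x̄ - mu_0):
  S^{-1} · (x̄ - mu_0) = (-1.4899, 1.1014),
  (x̄ - mu_0)^T · [...] = (-1.8)·(-1.4899) + (4.4)·(1.1014) = 7.5277.

Step 5 — scale by n: T² = 5 · 7.5277 = 37.6385.

T² ≈ 37.6385


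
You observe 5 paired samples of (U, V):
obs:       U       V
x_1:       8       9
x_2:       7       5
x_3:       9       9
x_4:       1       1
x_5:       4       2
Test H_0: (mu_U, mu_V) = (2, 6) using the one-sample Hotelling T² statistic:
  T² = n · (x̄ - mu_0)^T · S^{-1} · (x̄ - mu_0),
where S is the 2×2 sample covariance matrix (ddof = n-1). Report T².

Step 1 — sample mean vector:
  mean(U) = (8 + 7 + 9 + 1 + 4) / 5 = 29/5 = 5.8
  mean(V) = (9 + 5 + 9 + 1 + 2) / 5 = 26/5 = 5.2
  x̄ = (5.8, 5.2),  deviation x̄ - mu_0 = (5.8, 5.2) - (2, 6) = (3.8, -0.8).

Step 2 — sample covariance matrix, S[i,j] = (1/(n-1)) · Σ_k (x_{k,i} - mean_i) · (x_{k,j} - mean_j), divisor n-1 = 4:
  S[U,U] = ((2.2)·(2.2) + (1.2)·(1.2) + (3.2)·(3.2) + (-4.8)·(-4.8) + (-1.8)·(-1.8)) / 4 = 42.8/4 = 10.7
  S[U,V] = ((2.2)·(3.8) + (1.2)·(-0.2) + (3.2)·(3.8) + (-4.8)·(-4.2) + (-1.8)·(-3.2)) / 4 = 46.2/4 = 11.55
  S[V,V] = ((3.8)·(3.8) + (-0.2)·(-0.2) + (3.8)·(3.8) + (-4.2)·(-4.2) + (-3.2)·(-3.2)) / 4 = 56.8/4 = 14.2
  S = [[10.7, 11.55],
 [11.55, 14.2]].

Step 3 — invert S. det(S) = 10.7·14.2 - (11.55)² = 18.5375.
  S^{-1} = (1/det) · [[d, -b], [-b, a]] = [[0.766, -0.6231],
 [-0.6231, 0.5772]].

Step 4 — quadratic form (x̄ - mu_0)^T · S^{-1} · (x̄ - mu_0):
  S^{-1} · (x̄ - mu_0) = (3.4093, -2.8294),
  (x̄ - mu_0)^T · [...] = (3.8)·(3.4093) + (-0.8)·(-2.8294) = 15.2189.

Step 5 — scale by n: T² = 5 · 15.2189 = 76.0944.

T² ≈ 76.0944


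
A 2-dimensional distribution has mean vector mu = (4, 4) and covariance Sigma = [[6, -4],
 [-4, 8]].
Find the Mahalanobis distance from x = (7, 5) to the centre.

Step 1 — centre the observation: (x - mu) = (3, 1).

Step 2 — invert Sigma. det(Sigma) = 6·8 - (-4)² = 32.
  Sigma^{-1} = (1/det) · [[d, -b], [-b, a]] = [[0.25, 0.125],
 [0.125, 0.1875]].

Step 3 — form the quadratic (x - mu)^T · Sigma^{-1} · (x - mu):
  Sigma^{-1} · (x - mu) = (0.875, 0.5625).
  (x - mu)^T · [Sigma^{-1} · (x - mu)] = (3)·(0.875) + (1)·(0.5625) = 3.1875.

Step 4 — take square root: d = √(3.1875) ≈ 1.7854.

d(x, mu) = √(3.1875) ≈ 1.7854


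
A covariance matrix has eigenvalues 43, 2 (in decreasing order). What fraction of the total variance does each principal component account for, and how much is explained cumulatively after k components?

Step 1 — total variance = trace(Sigma) = Σ λ_i = 43 + 2 = 45.

Step 2 — fraction explained by component i = λ_i / Σ λ:
  PC1: 43/45 = 0.9556
  PC2: 2/45 = 0.0444

Step 3 — cumulative fraction after k components = (λ_1 + ... + λ_k) / Σ λ:
  k = 1: 43/45 = 0.9556
  k = 2: (43 + 2)/45 = 45/45 = 1

Summary (fraction, with percent):

explained: PC1 0.9556 (95.56%), PC2 0.0444 (4.44%);  cumulative: 0.9556, 1


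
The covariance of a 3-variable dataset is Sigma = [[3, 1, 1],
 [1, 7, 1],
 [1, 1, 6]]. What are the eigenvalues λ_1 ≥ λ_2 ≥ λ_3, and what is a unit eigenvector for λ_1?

Step 1 — characteristic polynomial p(λ) = det(λI - Sigma) = λ³ - tr·λ² + c_1·λ - det, where tr = trace, c_1 = sum of the principal 2×2 minors, det = det(Sigma):
  tr = 3 + 7 + 6 = 16,
  c_1 = (3·7 - (1)²) + (3·6 - (1)²) + (7·6 - (1)²) = 20 + 17 + 41 = 78,
  det = 3·(7·6 - (1)²) - (1)·((1)·6 - (1)·(1)) + (1)·((1)·(1) - 7·(1)) = 3·(41) - (1)·(5) + (1)·(-6) = 112.
  So p(λ) = λ³ - 16λ² + 78λ - 112.
Step 2 — look for an integer root (rational root theorem: any rational root is an integer divisor of 112). Testing λ = 8:
  p(8) = 512 - 1024 + 624 - 112 = 0  ✓
  Dividing out (λ - 8): p(λ) = (λ - 8)(λ² - 8λ + 14).
Step 3 — remaining eigenvalues from the quadratic λ² - 8λ + 14 = 0:
  Δ = 8² - 4·14 = 64 - 56 = 8,  λ = (8 ± √8)/2 = (8 ± 2.8284)/2 ≈ 5.4142 or 2.5858.
  Sorted: λ_1 = 8,  λ_2 = 5.4142,  λ_3 = 2.5858  (check: sum = 16 = tr ✓).

Step 4 — unit eigenvector for λ_1 = 8: v spans the null space of (Sigma - λ_1 I), whose rows are
  r_1 = (-5, 1, 1),  r_2 = (1, -1, 1),  r_3 = (1, 1, -2).
  v is orthogonal to every row, so take v ∝ r_1 × r_2 = ((1)·(1) - (1)·(-1), (1)·(1) - (-5)·(1), (-5)·(-1) - (1)·(1)) = (2, 6, 4).
  Rescale (divide by 2): u = (1, 3, 2).
  ||u|| = √((1)² + (3)² + (2)²) = √(14) ≈ 3.7417,  v_1 = u/||u|| ≈ (0.2673, 0.8018, 0.5345) (||v_1|| = 1).

λ_1 = 8,  λ_2 = 5.4142,  λ_3 = 2.5858;  v_1 ≈ (0.2673, 0.8018, 0.5345)


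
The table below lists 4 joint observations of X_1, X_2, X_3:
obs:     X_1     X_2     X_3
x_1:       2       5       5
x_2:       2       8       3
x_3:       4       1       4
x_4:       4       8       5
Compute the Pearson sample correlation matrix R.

Step 1 — column means:
  mean(X_1) = (2 + 2 + 4 + 4) / 4 = 12/4 = 3
  mean(X_2) = (5 + 8 + 1 + 8) / 4 = 22/4 = 5.5
  mean(X_3) = (5 + 3 + 4 + 5) / 4 = 17/4 = 4.25

Step 2 — sample variances and covariances s[i,j] = (1/(n-1)) · Σ_k (x_{k,i} - mean_i) · (x_{k,j} - mean_j), with n-1 = 3:
  s[X_1,X_1] = ((-1)·(-1) + (-1)·(-1) + (1)·(1) + (1)·(1)) / 3 = 4/3 = 1.3333
  s[X_1,X_2] = ((-1)·(-0.5) + (-1)·(2.5) + (1)·(-4.5) + (1)·(2.5)) / 3 = -4/3 = -1.3333
  s[X_1,X_3] = ((-1)·(0.75) + (-1)·(-1.25) + (1)·(-0.25) + (1)·(0.75)) / 3 = 1/3 = 0.3333
  s[X_2,X_2] = ((-0.5)·(-0.5) + (2.5)·(2.5) + (-4.5)·(-4.5) + (2.5)·(2.5)) / 3 = 33/3 = 11
  s[X_2,X_3] = ((-0.5)·(0.75) + (2.5)·(-1.25) + (-4.5)·(-0.25) + (2.5)·(0.75)) / 3 = -0.5/3 = -0.1667
  s[X_3,X_3] = ((0.75)·(0.75) + (-1.25)·(-1.25) + (-0.25)·(-0.25) + (0.75)·(0.75)) / 3 = 2.75/3 = 0.9167
  Sample standard deviations s_i = √(s[i,i]):
  s(X_1) = √(1.3333) = 1.1547
  s(X_2) = √(11) = 3.3166
  s(X_3) = √(0.9167) = 0.9574

Step 3 — r_{ij} = s_{ij} / (s_i · s_j):
  r[X_1,X_1] = 1 (diagonal).
  r[X_1,X_2] = -1.3333 / (1.1547 · 3.3166) = -1.3333 / 3.8297 = -0.3482
  r[X_1,X_3] = 0.3333 / (1.1547 · 0.9574) = 0.3333 / 1.1055 = 0.3015
  r[X_2,X_2] = 1 (diagonal).
  r[X_2,X_3] = -0.1667 / (3.3166 · 0.9574) = -0.1667 / 3.1754 = -0.0525
  r[X_3,X_3] = 1 (diagonal).

R is symmetric with unit diagonal. Assembling:

R = [[1, -0.3482, 0.3015],
 [-0.3482, 1, -0.0525],
 [0.3015, -0.0525, 1]]


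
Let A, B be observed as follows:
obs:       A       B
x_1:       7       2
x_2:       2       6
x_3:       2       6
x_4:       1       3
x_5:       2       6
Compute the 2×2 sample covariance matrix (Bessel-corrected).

Step 1 — column means:
  mean(A) = (7 + 2 + 2 + 1 + 2) / 5 = 14/5 = 2.8
  mean(B) = (2 + 6 + 6 + 3 + 6) / 5 = 23/5 = 4.6

Step 2 — sample covariance S[i,j] = (1/(n-1)) · Σ_k (x_{k,i} - mean_i) · (x_{k,j} - mean_j), with n-1 = 4.
  S[A,A] = ((4.2)·(4.2) + (-0.8)·(-0.8) + (-0.8)·(-0.8) + (-1.8)·(-1.8) + (-0.8)·(-0.8)) / 4 = 22.8/4 = 5.7
  S[A,B] = ((4.2)·(-2.6) + (-0.8)·(1.4) + (-0.8)·(1.4) + (-1.8)·(-1.6) + (-0.8)·(1.4)) / 4 = -11.4/4 = -2.85
  S[B,B] = ((-2.6)·(-2.6) + (1.4)·(1.4) + (1.4)·(1.4) + (-1.6)·(-1.6) + (1.4)·(1.4)) / 4 = 15.2/4 = 3.8

S is symmetric (S[j,i] = S[i,j]). Assembling:

S = [[5.7, -2.85],
 [-2.85, 3.8]]


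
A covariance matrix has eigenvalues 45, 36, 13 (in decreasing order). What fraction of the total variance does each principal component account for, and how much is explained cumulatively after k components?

Step 1 — total variance = trace(Sigma) = Σ λ_i = 45 + 36 + 13 = 94.

Step 2 — fraction explained by component i = λ_i / Σ λ:
  PC1: 45/94 = 0.4787
  PC2: 36/94 = 0.383
  PC3: 13/94 = 0.1383

Step 3 — cumulative fraction after k components = (λ_1 + ... + λ_k) / Σ λ:
  k = 1: 45/94 = 0.4787
  k = 2: (45 + 36)/94 = 81/94 = 0.8617
  k = 3: (45 + 36 + 13)/94 = 94/94 = 1

Summary (fraction, with percent):

explained: PC1 0.4787 (47.87%), PC2 0.383 (38.3%), PC3 0.1383 (13.83%);  cumulative: 0.4787, 0.8617, 1


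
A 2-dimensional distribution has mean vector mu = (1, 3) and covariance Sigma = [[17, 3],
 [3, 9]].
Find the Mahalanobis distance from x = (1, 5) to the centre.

Step 1 — centre the observation: (x - mu) = (0, 2).

Step 2 — invert Sigma. det(Sigma) = 17·9 - (3)² = 144.
  Sigma^{-1} = (1/det) · [[d, -b], [-b, a]] = [[0.0625, -0.0208],
 [-0.0208, 0.1181]].

Step 3 — form the quadratic (x - mu)^T · Sigma^{-1} · (x - mu):
  Sigma^{-1} · (x - mu) = (-0.0417, 0.2361).
  (x - mu)^T · [Sigma^{-1} · (x - mu)] = (0)·(-0.0417) + (2)·(0.2361) = 0.4722.

Step 4 — take square root: d = √(0.4722) ≈ 0.6872.

d(x, mu) = √(0.4722) ≈ 0.6872


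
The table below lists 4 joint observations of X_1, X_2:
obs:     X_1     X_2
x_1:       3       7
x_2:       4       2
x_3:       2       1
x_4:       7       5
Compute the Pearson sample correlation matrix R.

Step 1 — column means:
  mean(X_1) = (3 + 4 + 2 + 7) / 4 = 16/4 = 4
  mean(X_2) = (7 + 2 + 1 + 5) / 4 = 15/4 = 3.75

Step 2 — sample variances and covariances s[i,j] = (1/(n-1)) · Σ_k (x_{k,i} - mean_i) · (x_{k,j} - mean_j), with n-1 = 3:
  s[X_1,X_1] = ((-1)·(-1) + (0)·(0) + (-2)·(-2) + (3)·(3)) / 3 = 14/3 = 4.6667
  s[X_1,X_2] = ((-1)·(3.25) + (0)·(-1.75) + (-2)·(-2.75) + (3)·(1.25)) / 3 = 6/3 = 2
  s[X_2,X_2] = ((3.25)·(3.25) + (-1.75)·(-1.75) + (-2.75)·(-2.75) + (1.25)·(1.25)) / 3 = 22.75/3 = 7.5833
  Sample standard deviations s_i = √(s[i,i]):
  s(X_1) = √(4.6667) = 2.1602
  s(X_2) = √(7.5833) = 2.7538

Step 3 — r_{ij} = s_{ij} / (s_i · s_j):
  r[X_1,X_1] = 1 (diagonal).
  r[X_1,X_2] = 2 / (2.1602 · 2.7538) = 2 / 5.9489 = 0.3362
  r[X_2,X_2] = 1 (diagonal).

R is symmetric with unit diagonal. Assembling:

R = [[1, 0.3362],
 [0.3362, 1]]


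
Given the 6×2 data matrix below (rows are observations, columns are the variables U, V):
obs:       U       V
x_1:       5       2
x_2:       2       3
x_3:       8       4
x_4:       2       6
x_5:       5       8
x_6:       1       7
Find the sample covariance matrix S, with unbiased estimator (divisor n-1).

Step 1 — column means:
  mean(U) = (5 + 2 + 8 + 2 + 5 + 1) / 6 = 23/6 = 3.8333
  mean(V) = (2 + 3 + 4 + 6 + 8 + 7) / 6 = 30/6 = 5

Step 2 — sample covariance S[i,j] = (1/(n-1)) · Σ_k (x_{k,i} - mean_i) · (x_{k,j} - mean_j), with n-1 = 5.
  S[U,U] = ((1.1667)·(1.1667) + (-1.8333)·(-1.8333) + (4.1667)·(4.1667) + (-1.8333)·(-1.8333) + (1.1667)·(1.1667) + (-2.8333)·(-2.8333)) / 5 = 34.8333/5 = 6.9667
  S[U,V] = ((1.1667)·(-3) + (-1.8333)·(-2) + (4.1667)·(-1) + (-1.8333)·(1) + (1.1667)·(3) + (-2.8333)·(2)) / 5 = -8/5 = -1.6
  S[V,V] = ((-3)·(-3) + (-2)·(-2) + (-1)·(-1) + (1)·(1) + (3)·(3) + (2)·(2)) / 5 = 28/5 = 5.6

S is symmetric (S[j,i] = S[i,j]). Assembling:

S = [[6.9667, -1.6],
 [-1.6, 5.6]]


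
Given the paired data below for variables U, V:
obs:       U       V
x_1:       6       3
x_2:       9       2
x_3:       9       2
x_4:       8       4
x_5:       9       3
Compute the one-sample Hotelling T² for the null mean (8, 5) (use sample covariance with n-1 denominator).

Step 1 — sample mean vector:
  mean(U) = (6 + 9 + 9 + 8 + 9) / 5 = 41/5 = 8.2
  mean(V) = (3 + 2 + 2 + 4 + 3) / 5 = 14/5 = 2.8
  x̄ = (8.2, 2.8),  deviation x̄ - mu_0 = (8.2, 2.8) - (8, 5) = (0.2, -2.2).

Step 2 — sample covariance matrix, S[i,j] = (1/(n-1)) · Σ_k (x_{k,i} - mean_i) · (x_{k,j} - mean_j), divisor n-1 = 4:
  S[U,U] = ((-2.2)·(-2.2) + (0.8)·(0.8) + (0.8)·(0.8) + (-0.2)·(-0.2) + (0.8)·(0.8)) / 4 = 6.8/4 = 1.7
  S[U,V] = ((-2.2)·(0.2) + (0.8)·(-0.8) + (0.8)·(-0.8) + (-0.2)·(1.2) + (0.8)·(0.2)) / 4 = -1.8/4 = -0.45
  S[V,V] = ((0.2)·(0.2) + (-0.8)·(-0.8) + (-0.8)·(-0.8) + (1.2)·(1.2) + (0.2)·(0.2)) / 4 = 2.8/4 = 0.7
  S = [[1.7, -0.45],
 [-0.45, 0.7]].

Step 3 — invert S. det(S) = 1.7·0.7 - (-0.45)² = 0.9875.
  S^{-1} = (1/det) · [[d, -b], [-b, a]] = [[0.7089, 0.4557],
 [0.4557, 1.7215]].

Step 4 — quadratic form (x̄ - mu_0)^T · S^{-1} · (x̄ - mu_0):
  S^{-1} · (x̄ - mu_0) = (-0.8608, -3.6962),
  (x̄ - mu_0)^T · [...] = (0.2)·(-0.8608) + (-2.2)·(-3.6962) = 7.9595.

Step 5 — scale by n: T² = 5 · 7.9595 = 39.7975.

T² ≈ 39.7975


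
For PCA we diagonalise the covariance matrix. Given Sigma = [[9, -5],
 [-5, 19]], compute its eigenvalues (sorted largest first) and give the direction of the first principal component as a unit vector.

Step 1 — characteristic polynomial of 2×2 Sigma:
  det(Sigma - λI) = λ² - trace · λ + det = 0.
  trace = 9 + 19 = 28, det = 9·19 - (-5)² = 146.
Step 2 — discriminant:
  Δ = trace² - 4·det = 784 - 584 = 200.
Step 3 — eigenvalues:
  λ = (trace ± √Δ)/2 = (28 ± 14.1421)/2,
  λ_1 = 21.0711,  λ_2 = 6.9289.

Step 4 — unit eigenvector for λ_1: solve (Sigma - λ_1 I)v = 0. First row:
  (9 - 21.0711)·v_x + (-5)·v_y = 0, i.e. (-12.0711)·v_x + (-5)·v_y = 0,
  so v ∝ (b, λ_1 - a) = (-5, 12.0711); multiply by -1 so the first entry is positive: u = (5, -12.0711).
  ||u|| = √((5)² + (-12.0711)²) = √(170.7107) ≈ 13.0656,
  v_1 = u/||u|| ≈ (0.3827, -0.9239) (||v_1|| = 1).

λ_1 = 21.0711,  λ_2 = 6.9289;  v_1 ≈ (0.3827, -0.9239)


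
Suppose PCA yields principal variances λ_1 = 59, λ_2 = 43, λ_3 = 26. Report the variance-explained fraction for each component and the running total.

Step 1 — total variance = trace(Sigma) = Σ λ_i = 59 + 43 + 26 = 128.

Step 2 — fraction explained by component i = λ_i / Σ λ:
  PC1: 59/128 = 0.4609
  PC2: 43/128 = 0.3359
  PC3: 26/128 = 0.2031

Step 3 — cumulative fraction after k components = (λ_1 + ... + λ_k) / Σ λ:
  k = 1: 59/128 = 0.4609
  k = 2: (59 + 43)/128 = 102/128 = 0.7969
  k = 3: (59 + 43 + 26)/128 = 128/128 = 1

Summary (fraction, with percent):

explained: PC1 0.4609 (46.09%), PC2 0.3359 (33.59%), PC3 0.2031 (20.31%);  cumulative: 0.4609, 0.7969, 1


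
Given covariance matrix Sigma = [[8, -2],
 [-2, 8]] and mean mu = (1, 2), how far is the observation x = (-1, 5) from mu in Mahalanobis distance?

Step 1 — centre the observation: (x - mu) = (-2, 3).

Step 2 — invert Sigma. det(Sigma) = 8·8 - (-2)² = 60.
  Sigma^{-1} = (1/det) · [[d, -b], [-b, a]] = [[0.1333, 0.0333],
 [0.0333, 0.1333]].

Step 3 — form the quadratic (x - mu)^T · Sigma^{-1} · (x - mu):
  Sigma^{-1} · (x - mu) = (-0.1667, 0.3333).
  (x - mu)^T · [Sigma^{-1} · (x - mu)] = (-2)·(-0.1667) + (3)·(0.3333) = 1.3333.

Step 4 — take square root: d = √(1.3333) ≈ 1.1547.

d(x, mu) = √(1.3333) ≈ 1.1547


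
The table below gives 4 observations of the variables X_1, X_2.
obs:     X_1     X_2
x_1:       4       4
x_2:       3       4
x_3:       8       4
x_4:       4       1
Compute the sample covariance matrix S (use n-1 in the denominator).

Step 1 — column means:
  mean(X_1) = (4 + 3 + 8 + 4) / 4 = 19/4 = 4.75
  mean(X_2) = (4 + 4 + 4 + 1) / 4 = 13/4 = 3.25

Step 2 — sample covariance S[i,j] = (1/(n-1)) · Σ_k (x_{k,i} - mean_i) · (x_{k,j} - mean_j), with n-1 = 3.
  S[X_1,X_1] = ((-0.75)·(-0.75) + (-1.75)·(-1.75) + (3.25)·(3.25) + (-0.75)·(-0.75)) / 3 = 14.75/3 = 4.9167
  S[X_1,X_2] = ((-0.75)·(0.75) + (-1.75)·(0.75) + (3.25)·(0.75) + (-0.75)·(-2.25)) / 3 = 2.25/3 = 0.75
  S[X_2,X_2] = ((0.75)·(0.75) + (0.75)·(0.75) + (0.75)·(0.75) + (-2.25)·(-2.25)) / 3 = 6.75/3 = 2.25

S is symmetric (S[j,i] = S[i,j]). Assembling:

S = [[4.9167, 0.75],
 [0.75, 2.25]]


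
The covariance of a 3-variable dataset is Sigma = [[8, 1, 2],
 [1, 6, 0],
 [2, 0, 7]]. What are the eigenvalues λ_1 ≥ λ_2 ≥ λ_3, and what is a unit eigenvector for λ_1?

Step 1 — characteristic polynomial p(λ) = det(λI - Sigma) = λ³ - tr·λ² + c_1·λ - det, where tr = trace, c_1 = sum of the principal 2×2 minors, det = det(Sigma):
  tr = 8 + 6 + 7 = 21,
  c_1 = (8·6 - (1)²) + (8·7 - (2)²) + (6·7 - (0)²) = 47 + 52 + 42 = 141,
  det = 8·(6·7 - (0)²) - (1)·((1)·7 - (0)·(2)) + (2)·((1)·(0) - 6·(2)) = 8·(42) - (1)·(7) + (2)·(-12) = 305.
  So p(λ) = λ³ - 21λ² + 141λ - 305.
Step 2 — look for an integer root (rational root theorem: any rational root is an integer divisor of 305). Testing λ = 5:
  p(5) = 125 - 525 + 705 - 305 = 0  ✓
  Dividing out (λ - 5): p(λ) = (λ - 5)(λ² - 16λ + 61).
Step 3 — remaining eigenvalues from the quadratic λ² - 16λ + 61 = 0:
  Δ = 16² - 4·61 = 256 - 244 = 12,  λ = (16 ± √12)/2 = (16 ± 3.4641)/2 ≈ 9.7321 or 6.2679.
  Sorted: λ_1 = 9.7321,  λ_2 = 6.2679,  λ_3 = 5  (check: sum = 21 = tr ✓).

Step 4 — unit eigenvector for λ_1 ≈ 9.7321: v spans the null space of (Sigma - λ_1 I), whose rows are
  r_1 = (-1.7321, 1, 2),  r_2 = (1, -3.7321, 0),  r_3 = (2, 0, -2.7321).
  v is orthogonal to every row, so take v ∝ r_1 × r_2 = ((1)·(0) - (2)·(-3.7321), (2)·(1) - (-1.7321)·(0), (-1.7321)·(-3.7321) - (1)·(1)) ≈ (7.4641, 2, 5.4641).
  Let u = (7.4641, 2, 5.4641).
  ||u|| = √((7.4641)² + (2)² + (5.4641)²) = √(89.5692) ≈ 9.4641,  v_1 = u/||u|| ≈ (0.7887, 0.2113, 0.5774) (||v_1|| = 1).

λ_1 = 9.7321,  λ_2 = 6.2679,  λ_3 = 5;  v_1 ≈ (0.7887, 0.2113, 0.5774)


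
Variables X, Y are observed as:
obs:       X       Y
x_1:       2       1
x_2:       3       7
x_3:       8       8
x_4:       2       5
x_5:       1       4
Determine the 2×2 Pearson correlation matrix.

Step 1 — column means:
  mean(X) = (2 + 3 + 8 + 2 + 1) / 5 = 16/5 = 3.2
  mean(Y) = (1 + 7 + 8 + 5 + 4) / 5 = 25/5 = 5

Step 2 — sample variances and covariances s[i,j] = (1/(n-1)) · Σ_k (x_{k,i} - mean_i) · (x_{k,j} - mean_j), with n-1 = 4:
  s[X,X] = ((-1.2)·(-1.2) + (-0.2)·(-0.2) + (4.8)·(4.8) + (-1.2)·(-1.2) + (-2.2)·(-2.2)) / 4 = 30.8/4 = 7.7
  s[X,Y] = ((-1.2)·(-4) + (-0.2)·(2) + (4.8)·(3) + (-1.2)·(0) + (-2.2)·(-1)) / 4 = 21/4 = 5.25
  s[Y,Y] = ((-4)·(-4) + (2)·(2) + (3)·(3) + (0)·(0) + (-1)·(-1)) / 4 = 30/4 = 7.5
  Sample standard deviations s_i = √(s[i,i]):
  s(X) = √(7.7) = 2.7749
  s(Y) = √(7.5) = 2.7386

Step 3 — r_{ij} = s_{ij} / (s_i · s_j):
  r[X,X] = 1 (diagonal).
  r[X,Y] = 5.25 / (2.7749 · 2.7386) = 5.25 / 7.5993 = 0.6908
  r[Y,Y] = 1 (diagonal).

R is symmetric with unit diagonal. Assembling:

R = [[1, 0.6908],
 [0.6908, 1]]


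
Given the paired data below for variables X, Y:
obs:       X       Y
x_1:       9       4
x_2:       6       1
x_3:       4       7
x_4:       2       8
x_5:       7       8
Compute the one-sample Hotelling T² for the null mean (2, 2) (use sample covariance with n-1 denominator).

Step 1 — sample mean vector:
  mean(X) = (9 + 6 + 4 + 2 + 7) / 5 = 28/5 = 5.6
  mean(Y) = (4 + 1 + 7 + 8 + 8) / 5 = 28/5 = 5.6
  x̄ = (5.6, 5.6),  deviation x̄ - mu_0 = (5.6, 5.6) - (2, 2) = (3.6, 3.6).

Step 2 — sample covariance matrix, S[i,j] = (1/(n-1)) · Σ_k (x_{k,i} - mean_i) · (x_{k,j} - mean_j), divisor n-1 = 4:
  S[X,X] = ((3.4)·(3.4) + (0.4)·(0.4) + (-1.6)·(-1.6) + (-3.6)·(-3.6) + (1.4)·(1.4)) / 4 = 29.2/4 = 7.3
  S[X,Y] = ((3.4)·(-1.6) + (0.4)·(-4.6) + (-1.6)·(1.4) + (-3.6)·(2.4) + (1.4)·(2.4)) / 4 = -14.8/4 = -3.7
  S[Y,Y] = ((-1.6)·(-1.6) + (-4.6)·(-4.6) + (1.4)·(1.4) + (2.4)·(2.4) + (2.4)·(2.4)) / 4 = 37.2/4 = 9.3
  S = [[7.3, -3.7],
 [-3.7, 9.3]].

Step 3 — invert S. det(S) = 7.3·9.3 - (-3.7)² = 54.2.
  S^{-1} = (1/det) · [[d, -b], [-b, a]] = [[0.1716, 0.0683],
 [0.0683, 0.1347]].

Step 4 — quadratic form (x̄ - mu_0)^T · S^{-1} · (x̄ - mu_0):
  S^{-1} · (x̄ - mu_0) = (0.8635, 0.7306),
  (x̄ - mu_0)^T · [...] = (3.6)·(0.8635) + (3.6)·(0.7306) = 5.7387.

Step 5 — scale by n: T² = 5 · 5.7387 = 28.6937.

T² ≈ 28.6937


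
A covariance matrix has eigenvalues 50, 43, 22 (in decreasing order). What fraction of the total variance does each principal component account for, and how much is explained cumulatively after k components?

Step 1 — total variance = trace(Sigma) = Σ λ_i = 50 + 43 + 22 = 115.

Step 2 — fraction explained by component i = λ_i / Σ λ:
  PC1: 50/115 = 0.4348
  PC2: 43/115 = 0.3739
  PC3: 22/115 = 0.1913

Step 3 — cumulative fraction after k components = (λ_1 + ... + λ_k) / Σ λ:
  k = 1: 50/115 = 0.4348
  k = 2: (50 + 43)/115 = 93/115 = 0.8087
  k = 3: (50 + 43 + 22)/115 = 115/115 = 1

Summary (fraction, with percent):

explained: PC1 0.4348 (43.48%), PC2 0.3739 (37.39%), PC3 0.1913 (19.13%);  cumulative: 0.4348, 0.8087, 1


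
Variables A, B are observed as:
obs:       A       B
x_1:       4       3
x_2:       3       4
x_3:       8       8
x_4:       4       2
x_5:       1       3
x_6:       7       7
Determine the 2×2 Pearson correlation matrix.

Step 1 — column means:
  mean(A) = (4 + 3 + 8 + 4 + 1 + 7) / 6 = 27/6 = 4.5
  mean(B) = (3 + 4 + 8 + 2 + 3 + 7) / 6 = 27/6 = 4.5

Step 2 — sample variances and covariances s[i,j] = (1/(n-1)) · Σ_k (x_{k,i} - mean_i) · (x_{k,j} - mean_j), with n-1 = 5:
  s[A,A] = ((-0.5)·(-0.5) + (-1.5)·(-1.5) + (3.5)·(3.5) + (-0.5)·(-0.5) + (-3.5)·(-3.5) + (2.5)·(2.5)) / 5 = 33.5/5 = 6.7
  s[A,B] = ((-0.5)·(-1.5) + (-1.5)·(-0.5) + (3.5)·(3.5) + (-0.5)·(-2.5) + (-3.5)·(-1.5) + (2.5)·(2.5)) / 5 = 26.5/5 = 5.3
  s[B,B] = ((-1.5)·(-1.5) + (-0.5)·(-0.5) + (3.5)·(3.5) + (-2.5)·(-2.5) + (-1.5)·(-1.5) + (2.5)·(2.5)) / 5 = 29.5/5 = 5.9
  Sample standard deviations s_i = √(s[i,i]):
  s(A) = √(6.7) = 2.5884
  s(B) = √(5.9) = 2.429

Step 3 — r_{ij} = s_{ij} / (s_i · s_j):
  r[A,A] = 1 (diagonal).
  r[A,B] = 5.3 / (2.5884 · 2.429) = 5.3 / 6.2873 = 0.843
  r[B,B] = 1 (diagonal).

R is symmetric with unit diagonal. Assembling:

R = [[1, 0.843],
 [0.843, 1]]


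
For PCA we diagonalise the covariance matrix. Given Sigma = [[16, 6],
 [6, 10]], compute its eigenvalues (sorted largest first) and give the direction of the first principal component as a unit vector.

Step 1 — characteristic polynomial of 2×2 Sigma:
  det(Sigma - λI) = λ² - trace · λ + det = 0.
  trace = 16 + 10 = 26, det = 16·10 - (6)² = 124.
Step 2 — discriminant:
  Δ = trace² - 4·det = 676 - 496 = 180.
Step 3 — eigenvalues:
  λ = (trace ± √Δ)/2 = (26 ± 13.4164)/2,
  λ_1 = 19.7082,  λ_2 = 6.2918.

Step 4 — unit eigenvector for λ_1: solve (Sigma - λ_1 I)v = 0. First row:
  (16 - 19.7082)·v_x + (6)·v_y = 0, i.e. (-3.7082)·v_x + (6)·v_y = 0,
  so v ∝ (b, λ_1 - a) = (6, 3.7082) = u.
  ||u|| = √((6)² + (3.7082)²) = √(49.7508) ≈ 7.0534,
  v_1 = u/||u|| ≈ (0.8507, 0.5257) (||v_1|| = 1).

λ_1 = 19.7082,  λ_2 = 6.2918;  v_1 ≈ (0.8507, 0.5257)


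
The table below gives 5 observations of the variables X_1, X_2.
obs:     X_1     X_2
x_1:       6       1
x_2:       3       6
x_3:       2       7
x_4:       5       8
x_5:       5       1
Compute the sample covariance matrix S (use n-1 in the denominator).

Step 1 — column means:
  mean(X_1) = (6 + 3 + 2 + 5 + 5) / 5 = 21/5 = 4.2
  mean(X_2) = (1 + 6 + 7 + 8 + 1) / 5 = 23/5 = 4.6

Step 2 — sample covariance S[i,j] = (1/(n-1)) · Σ_k (x_{k,i} - mean_i) · (x_{k,j} - mean_j), with n-1 = 4.
  S[X_1,X_1] = ((1.8)·(1.8) + (-1.2)·(-1.2) + (-2.2)·(-2.2) + (0.8)·(0.8) + (0.8)·(0.8)) / 4 = 10.8/4 = 2.7
  S[X_1,X_2] = ((1.8)·(-3.6) + (-1.2)·(1.4) + (-2.2)·(2.4) + (0.8)·(3.4) + (0.8)·(-3.6)) / 4 = -13.6/4 = -3.4
  S[X_2,X_2] = ((-3.6)·(-3.6) + (1.4)·(1.4) + (2.4)·(2.4) + (3.4)·(3.4) + (-3.6)·(-3.6)) / 4 = 45.2/4 = 11.3

S is symmetric (S[j,i] = S[i,j]). Assembling:

S = [[2.7, -3.4],
 [-3.4, 11.3]]


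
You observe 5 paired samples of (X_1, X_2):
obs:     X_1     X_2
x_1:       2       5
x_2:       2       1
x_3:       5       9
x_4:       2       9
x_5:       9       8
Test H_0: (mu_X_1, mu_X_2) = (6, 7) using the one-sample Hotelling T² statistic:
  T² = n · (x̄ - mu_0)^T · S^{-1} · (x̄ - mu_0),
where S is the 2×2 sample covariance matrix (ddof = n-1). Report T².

Step 1 — sample mean vector:
  mean(X_1) = (2 + 2 + 5 + 2 + 9) / 5 = 20/5 = 4
  mean(X_2) = (5 + 1 + 9 + 9 + 8) / 5 = 32/5 = 6.4
  x̄ = (4, 6.4),  deviation x̄ - mu_0 = (4, 6.4) - (6, 7) = (-2, -0.6).

Step 2 — sample covariance matrix, S[i,j] = (1/(n-1)) · Σ_k (x_{k,i} - mean_i) · (x_{k,j} - mean_j), divisor n-1 = 4:
  S[X_1,X_1] = ((-2)·(-2) + (-2)·(-2) + (1)·(1) + (-2)·(-2) + (5)·(5)) / 4 = 38/4 = 9.5
  S[X_1,X_2] = ((-2)·(-1.4) + (-2)·(-5.4) + (1)·(2.6) + (-2)·(2.6) + (5)·(1.6)) / 4 = 19/4 = 4.75
  S[X_2,X_2] = ((-1.4)·(-1.4) + (-5.4)·(-5.4) + (2.6)·(2.6) + (2.6)·(2.6) + (1.6)·(1.6)) / 4 = 47.2/4 = 11.8
  S = [[9.5, 4.75],
 [4.75, 11.8]].

Step 3 — invert S. det(S) = 9.5·11.8 - (4.75)² = 89.5375.
  S^{-1} = (1/det) · [[d, -b], [-b, a]] = [[0.1318, -0.0531],
 [-0.0531, 0.1061]].

Step 4 — quadratic form (x̄ - mu_0)^T · S^{-1} · (x̄ - mu_0):
  S^{-1} · (x̄ - mu_0) = (-0.2317, 0.0424),
  (x̄ - mu_0)^T · [...] = (-2)·(-0.2317) + (-0.6)·(0.0424) = 0.438.

Step 5 — scale by n: T² = 5 · 0.438 = 2.1901.

T² ≈ 2.1901


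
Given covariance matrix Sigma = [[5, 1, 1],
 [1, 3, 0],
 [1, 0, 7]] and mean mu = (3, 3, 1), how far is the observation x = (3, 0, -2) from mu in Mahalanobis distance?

Step 1 — centre the observation: (x - mu) = (0, -3, -3).

Step 2 — invert Sigma (cofactor / det for 3×3, or solve directly):
  Sigma^{-1} = [[0.2211, -0.0737, -0.0316],
 [-0.0737, 0.3579, 0.0105],
 [-0.0316, 0.0105, 0.1474]].

Step 3 — form the quadratic (x - mu)^T · Sigma^{-1} · (x - mu):
  Sigma^{-1} · (x - mu) = (0.3158, -1.1053, -0.4737).
  (x - mu)^T · [Sigma^{-1} · (x - mu)] = (0)·(0.3158) + (-3)·(-1.1053) + (-3)·(-0.4737) = 4.7368.

Step 4 — take square root: d = √(4.7368) ≈ 2.1764.

d(x, mu) = √(4.7368) ≈ 2.1764


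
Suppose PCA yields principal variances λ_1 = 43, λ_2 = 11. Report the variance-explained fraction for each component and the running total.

Step 1 — total variance = trace(Sigma) = Σ λ_i = 43 + 11 = 54.

Step 2 — fraction explained by component i = λ_i / Σ λ:
  PC1: 43/54 = 0.7963
  PC2: 11/54 = 0.2037

Step 3 — cumulative fraction after k components = (λ_1 + ... + λ_k) / Σ λ:
  k = 1: 43/54 = 0.7963
  k = 2: (43 + 11)/54 = 54/54 = 1

Summary (fraction, with percent):

explained: PC1 0.7963 (79.63%), PC2 0.2037 (20.37%);  cumulative: 0.7963, 1


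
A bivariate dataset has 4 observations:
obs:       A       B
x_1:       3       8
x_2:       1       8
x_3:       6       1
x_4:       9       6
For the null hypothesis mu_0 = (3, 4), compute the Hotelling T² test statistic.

Step 1 — sample mean vector:
  mean(A) = (3 + 1 + 6 + 9) / 4 = 19/4 = 4.75
  mean(B) = (8 + 8 + 1 + 6) / 4 = 23/4 = 5.75
  x̄ = (4.75, 5.75),  deviation x̄ - mu_0 = (4.75, 5.75) - (3, 4) = (1.75, 1.75).

Step 2 — sample covariance matrix, S[i,j] = (1/(n-1)) · Σ_k (x_{k,i} - mean_i) · (x_{k,j} - mean_j), divisor n-1 = 3:
  S[A,A] = ((-1.75)·(-1.75) + (-3.75)·(-3.75) + (1.25)·(1.25) + (4.25)·(4.25)) / 3 = 36.75/3 = 12.25
  S[A,B] = ((-1.75)·(2.25) + (-3.75)·(2.25) + (1.25)·(-4.75) + (4.25)·(0.25)) / 3 = -17.25/3 = -5.75
  S[B,B] = ((2.25)·(2.25) + (2.25)·(2.25) + (-4.75)·(-4.75) + (0.25)·(0.25)) / 3 = 32.75/3 = 10.9167
  S = [[12.25, -5.75],
 [-5.75, 10.9167]].

Step 3 — invert S. det(S) = 12.25·10.9167 - (-5.75)² = 100.6667.
  S^{-1} = (1/det) · [[d, -b], [-b, a]] = [[0.1084, 0.0571],
 [0.0571, 0.1217]].

Step 4 — quadratic form (x̄ - mu_0)^T · S^{-1} · (x̄ - mu_0):
  S^{-1} · (x̄ - mu_0) = (0.2897, 0.3129),
  (x̄ - mu_0)^T · [...] = (1.75)·(0.2897) + (1.75)·(0.3129) = 1.0546.

Step 5 — scale by n: T² = 4 · 1.0546 = 4.2185.

T² ≈ 4.2185


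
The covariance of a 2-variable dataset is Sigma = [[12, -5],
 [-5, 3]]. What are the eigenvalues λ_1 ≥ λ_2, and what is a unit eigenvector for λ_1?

Step 1 — characteristic polynomial of 2×2 Sigma:
  det(Sigma - λI) = λ² - trace · λ + det = 0.
  trace = 12 + 3 = 15, det = 12·3 - (-5)² = 11.
Step 2 — discriminant:
  Δ = trace² - 4·det = 225 - 44 = 181.
Step 3 — eigenvalues:
  λ = (trace ± √Δ)/2 = (15 ± 13.4536)/2,
  λ_1 = 14.2268,  λ_2 = 0.7732.

Step 4 — unit eigenvector for λ_1: solve (Sigma - λ_1 I)v = 0. First row:
  (12 - 14.2268)·v_x + (-5)·v_y = 0, i.e. (-2.2268)·v_x + (-5)·v_y = 0,
  so v ∝ (b, λ_1 - a) = (-5, 2.2268); multiply by -1 so the first entry is positive: u = (5, -2.2268).
  ||u|| = √((5)² + (-2.2268)²) = √(29.9587) ≈ 5.4735,
  v_1 = u/||u|| ≈ (0.9135, -0.4068) (||v_1|| = 1).

λ_1 = 14.2268,  λ_2 = 0.7732;  v_1 ≈ (0.9135, -0.4068)


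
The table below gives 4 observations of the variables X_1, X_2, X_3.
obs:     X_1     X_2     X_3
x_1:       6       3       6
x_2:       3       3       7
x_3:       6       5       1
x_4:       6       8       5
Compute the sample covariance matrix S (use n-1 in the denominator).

Step 1 — column means:
  mean(X_1) = (6 + 3 + 6 + 6) / 4 = 21/4 = 5.25
  mean(X_2) = (3 + 3 + 5 + 8) / 4 = 19/4 = 4.75
  mean(X_3) = (6 + 7 + 1 + 5) / 4 = 19/4 = 4.75

Step 2 — sample covariance S[i,j] = (1/(n-1)) · Σ_k (x_{k,i} - mean_i) · (x_{k,j} - mean_j), with n-1 = 3.
  S[X_1,X_1] = ((0.75)·(0.75) + (-2.25)·(-2.25) + (0.75)·(0.75) + (0.75)·(0.75)) / 3 = 6.75/3 = 2.25
  S[X_1,X_2] = ((0.75)·(-1.75) + (-2.25)·(-1.75) + (0.75)·(0.25) + (0.75)·(3.25)) / 3 = 5.25/3 = 1.75
  S[X_1,X_3] = ((0.75)·(1.25) + (-2.25)·(2.25) + (0.75)·(-3.75) + (0.75)·(0.25)) / 3 = -6.75/3 = -2.25
  S[X_2,X_2] = ((-1.75)·(-1.75) + (-1.75)·(-1.75) + (0.25)·(0.25) + (3.25)·(3.25)) / 3 = 16.75/3 = 5.5833
  S[X_2,X_3] = ((-1.75)·(1.25) + (-1.75)·(2.25) + (0.25)·(-3.75) + (3.25)·(0.25)) / 3 = -6.25/3 = -2.0833
  S[X_3,X_3] = ((1.25)·(1.25) + (2.25)·(2.25) + (-3.75)·(-3.75) + (0.25)·(0.25)) / 3 = 20.75/3 = 6.9167

S is symmetric (S[j,i] = S[i,j]). Assembling:

S = [[2.25, 1.75, -2.25],
 [1.75, 5.5833, -2.0833],
 [-2.25, -2.0833, 6.9167]]


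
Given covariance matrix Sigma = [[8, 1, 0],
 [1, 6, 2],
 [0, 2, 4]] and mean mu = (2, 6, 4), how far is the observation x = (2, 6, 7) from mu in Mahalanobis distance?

Step 1 — centre the observation: (x - mu) = (0, 0, 3).

Step 2 — invert Sigma (cofactor / det for 3×3, or solve directly):
  Sigma^{-1} = [[0.1282, -0.0256, 0.0128],
 [-0.0256, 0.2051, -0.1026],
 [0.0128, -0.1026, 0.3013]].

Step 3 — form the quadratic (x - mu)^T · Sigma^{-1} · (x - mu):
  Sigma^{-1} · (x - mu) = (0.0385, -0.3077, 0.9038).
  (x - mu)^T · [Sigma^{-1} · (x - mu)] = (0)·(0.0385) + (0)·(-0.3077) + (3)·(0.9038) = 2.7115.

Step 4 — take square root: d = √(2.7115) ≈ 1.6467.

d(x, mu) = √(2.7115) ≈ 1.6467


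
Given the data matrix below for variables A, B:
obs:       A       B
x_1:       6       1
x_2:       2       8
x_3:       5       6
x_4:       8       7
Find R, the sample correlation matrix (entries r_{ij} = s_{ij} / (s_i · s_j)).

Step 1 — column means:
  mean(A) = (6 + 2 + 5 + 8) / 4 = 21/4 = 5.25
  mean(B) = (1 + 8 + 6 + 7) / 4 = 22/4 = 5.5

Step 2 — sample variances and covariances s[i,j] = (1/(n-1)) · Σ_k (x_{k,i} - mean_i) · (x_{k,j} - mean_j), with n-1 = 3:
  s[A,A] = ((0.75)·(0.75) + (-3.25)·(-3.25) + (-0.25)·(-0.25) + (2.75)·(2.75)) / 3 = 18.75/3 = 6.25
  s[A,B] = ((0.75)·(-4.5) + (-3.25)·(2.5) + (-0.25)·(0.5) + (2.75)·(1.5)) / 3 = -7.5/3 = -2.5
  s[B,B] = ((-4.5)·(-4.5) + (2.5)·(2.5) + (0.5)·(0.5) + (1.5)·(1.5)) / 3 = 29/3 = 9.6667
  Sample standard deviations s_i = √(s[i,i]):
  s(A) = √(6.25) = 2.5
  s(B) = √(9.6667) = 3.1091

Step 3 — r_{ij} = s_{ij} / (s_i · s_j):
  r[A,A] = 1 (diagonal).
  r[A,B] = -2.5 / (2.5 · 3.1091) = -2.5 / 7.7728 = -0.3216
  r[B,B] = 1 (diagonal).

R is symmetric with unit diagonal. Assembling:

R = [[1, -0.3216],
 [-0.3216, 1]]


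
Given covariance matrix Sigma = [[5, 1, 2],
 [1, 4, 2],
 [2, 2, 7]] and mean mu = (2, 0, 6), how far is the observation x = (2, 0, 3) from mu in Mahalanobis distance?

Step 1 — centre the observation: (x - mu) = (0, 0, -3).

Step 2 — invert Sigma (cofactor / det for 3×3, or solve directly):
  Sigma^{-1} = [[0.2286, -0.0286, -0.0571],
 [-0.0286, 0.2952, -0.0762],
 [-0.0571, -0.0762, 0.181]].

Step 3 — form the quadratic (x - mu)^T · Sigma^{-1} · (x - mu):
  Sigma^{-1} · (x - mu) = (0.1714, 0.2286, -0.5429).
  (x - mu)^T · [Sigma^{-1} · (x - mu)] = (0)·(0.1714) + (0)·(0.2286) + (-3)·(-0.5429) = 1.6286.

Step 4 — take square root: d = √(1.6286) ≈ 1.2762.

d(x, mu) = √(1.6286) ≈ 1.2762


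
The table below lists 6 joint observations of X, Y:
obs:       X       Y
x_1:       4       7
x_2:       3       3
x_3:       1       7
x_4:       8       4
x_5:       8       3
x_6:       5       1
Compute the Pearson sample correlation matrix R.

Step 1 — column means:
  mean(X) = (4 + 3 + 1 + 8 + 8 + 5) / 6 = 29/6 = 4.8333
  mean(Y) = (7 + 3 + 7 + 4 + 3 + 1) / 6 = 25/6 = 4.1667

Step 2 — sample variances and covariances s[i,j] = (1/(n-1)) · Σ_k (x_{k,i} - mean_i) · (x_{k,j} - mean_j), with n-1 = 5:
  s[X,X] = ((-0.8333)·(-0.8333) + (-1.8333)·(-1.8333) + (-3.8333)·(-3.8333) + (3.1667)·(3.1667) + (3.1667)·(3.1667) + (0.1667)·(0.1667)) / 5 = 38.8333/5 = 7.7667
  s[X,Y] = ((-0.8333)·(2.8333) + (-1.8333)·(-1.1667) + (-3.8333)·(2.8333) + (3.1667)·(-0.1667) + (3.1667)·(-1.1667) + (0.1667)·(-3.1667)) / 5 = -15.8333/5 = -3.1667
  s[Y,Y] = ((2.8333)·(2.8333) + (-1.1667)·(-1.1667) + (2.8333)·(2.8333) + (-0.1667)·(-0.1667) + (-1.1667)·(-1.1667) + (-3.1667)·(-3.1667)) / 5 = 28.8333/5 = 5.7667
  Sample standard deviations s_i = √(s[i,i]):
  s(X) = √(7.7667) = 2.7869
  s(Y) = √(5.7667) = 2.4014

Step 3 — r_{ij} = s_{ij} / (s_i · s_j):
  r[X,X] = 1 (diagonal).
  r[X,Y] = -3.1667 / (2.7869 · 2.4014) = -3.1667 / 6.6924 = -0.4732
  r[Y,Y] = 1 (diagonal).

R is symmetric with unit diagonal. Assembling:

R = [[1, -0.4732],
 [-0.4732, 1]]


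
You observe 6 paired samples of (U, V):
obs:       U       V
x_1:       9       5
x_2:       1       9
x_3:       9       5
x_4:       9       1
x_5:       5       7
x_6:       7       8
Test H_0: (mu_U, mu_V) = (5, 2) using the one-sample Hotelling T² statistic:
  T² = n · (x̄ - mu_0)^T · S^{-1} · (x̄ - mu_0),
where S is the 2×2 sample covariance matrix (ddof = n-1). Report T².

Step 1 — sample mean vector:
  mean(U) = (9 + 1 + 9 + 9 + 5 + 7) / 6 = 40/6 = 6.6667
  mean(V) = (5 + 9 + 5 + 1 + 7 + 8) / 6 = 35/6 = 5.8333
  x̄ = (6.6667, 5.8333),  deviation x̄ - mu_0 = (6.6667, 5.8333) - (5, 2) = (1.6667, 3.8333).

Step 2 — sample covariance matrix, S[i,j] = (1/(n-1)) · Σ_k (x_{k,i} - mean_i) · (x_{k,j} - mean_j), divisor n-1 = 5:
  S[U,U] = ((2.3333)·(2.3333) + (-5.6667)·(-5.6667) + (2.3333)·(2.3333) + (2.3333)·(2.3333) + (-1.6667)·(-1.6667) + (0.3333)·(0.3333)) / 5 = 51.3333/5 = 10.2667
  S[U,V] = ((2.3333)·(-0.8333) + (-5.6667)·(3.1667) + (2.3333)·(-0.8333) + (2.3333)·(-4.8333) + (-1.6667)·(1.1667) + (0.3333)·(2.1667)) / 5 = -34.3333/5 = -6.8667
  S[V,V] = ((-0.8333)·(-0.8333) + (3.1667)·(3.1667) + (-0.8333)·(-0.8333) + (-4.8333)·(-4.8333) + (1.1667)·(1.1667) + (2.1667)·(2.1667)) / 5 = 40.8333/5 = 8.1667
  S = [[10.2667, -6.8667],
 [-6.8667, 8.1667]].

Step 3 — invert S. det(S) = 10.2667·8.1667 - (-6.8667)² = 36.6933.
  S^{-1} = (1/det) · [[d, -b], [-b, a]] = [[0.2226, 0.1871],
 [0.1871, 0.2798]].

Step 4 — quadratic form (x̄ - mu_0)^T · S^{-1} · (x̄ - mu_0):
  S^{-1} · (x̄ - mu_0) = (1.0883, 1.3844),
  (x̄ - mu_0)^T · [...] = (1.6667)·(1.0883) + (3.8333)·(1.3844) = 7.1209.

Step 5 — scale by n: T² = 6 · 7.1209 = 42.7253.

T² ≈ 42.7253


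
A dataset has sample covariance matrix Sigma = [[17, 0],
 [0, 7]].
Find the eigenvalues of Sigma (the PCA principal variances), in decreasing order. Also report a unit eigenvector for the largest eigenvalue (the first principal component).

Step 1 — characteristic polynomial of 2×2 Sigma:
  det(Sigma - λI) = λ² - trace · λ + det = 0.
  trace = 17 + 7 = 24, det = 17·7 - (0)² = 119.
Step 2 — discriminant:
  Δ = trace² - 4·det = 576 - 476 = 100.
Step 3 — eigenvalues:
  λ = (trace ± √Δ)/2 = (24 ± 10)/2,
  λ_1 = 17,  λ_2 = 7.

Step 4 — unit eigenvector for λ_1: Sigma is diagonal, so its eigenvectors are the coordinate axes. λ_1 = 17 is the diagonal entry on the first coordinate axis, hence
  v_1 = (1, 0) (||v_1|| = 1).

λ_1 = 17,  λ_2 = 7;  v_1 ≈ (1, 0)
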